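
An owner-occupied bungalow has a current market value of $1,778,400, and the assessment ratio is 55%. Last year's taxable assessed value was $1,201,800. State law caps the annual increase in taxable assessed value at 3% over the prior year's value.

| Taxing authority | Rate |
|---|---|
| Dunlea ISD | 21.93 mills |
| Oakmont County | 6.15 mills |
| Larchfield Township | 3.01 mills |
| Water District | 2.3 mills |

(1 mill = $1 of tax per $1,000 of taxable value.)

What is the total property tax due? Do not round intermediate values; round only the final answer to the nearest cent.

$32,659.43

Uncapped assessed value = $1,778,400 × 0.55 = $978,120
Cap limit = $1,201,800 × 1.03 = $1,237,854
Taxable assessed value = min($978,120, $1,237,854) = $978,120 (cap does not bind)
Dunlea ISD: $978,120 × 0.02193 = $21,450.1716
Oakmont County: $978,120 × 0.00615 = $6,015.438
Larchfield Township: $978,120 × 0.00301 = $2,944.1412
Water District: $978,120 × 0.0023 = $2,249.676
Total = $32,659.4268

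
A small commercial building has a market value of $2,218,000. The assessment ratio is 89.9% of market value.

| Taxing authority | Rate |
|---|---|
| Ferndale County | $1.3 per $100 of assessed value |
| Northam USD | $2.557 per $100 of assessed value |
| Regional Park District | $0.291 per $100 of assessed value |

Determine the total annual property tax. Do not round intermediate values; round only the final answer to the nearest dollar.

Assessed value = $2,218,000 × 0.899 = $1,993,982
Ferndale County: $1,993,982 × 0.013 = $25,921.766
Northam USD: $1,993,982 × 0.02557 = $50,986.11974
Regional Park District: $1,993,982 × 0.00291 = $5,802.48762
Total = $25,921.766 + $50,986.11974 + $5,802.48762 = $82,710.37336

$82,710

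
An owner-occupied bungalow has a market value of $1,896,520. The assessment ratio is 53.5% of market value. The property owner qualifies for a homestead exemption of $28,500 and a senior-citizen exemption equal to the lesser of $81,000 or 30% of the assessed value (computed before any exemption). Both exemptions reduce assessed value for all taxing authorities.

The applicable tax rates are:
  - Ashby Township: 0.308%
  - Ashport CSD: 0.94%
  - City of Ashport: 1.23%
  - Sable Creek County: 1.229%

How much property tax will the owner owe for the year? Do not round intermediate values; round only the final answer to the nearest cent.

Assessed value = $1,896,520 × 0.535 = $1,014,638.2
Senior-citizen exemption = min($81,000, 30% × $1,014,638.2) = min($81,000, $304,391.46) = $81,000 (dollar cap binds)
Taxable value = $1,014,638.2 − $28,500 − $81,000 = $905,138.2
Ashby Township: $905,138.2 × 0.00308 = $2,787.825656
Ashport CSD: $905,138.2 × 0.0094 = $8,508.29908
City of Ashport: $905,138.2 × 0.0123 = $11,133.19986
Sable Creek County: $905,138.2 × 0.01229 = $11,124.148478
Total = $33,553.473074

$33,553.47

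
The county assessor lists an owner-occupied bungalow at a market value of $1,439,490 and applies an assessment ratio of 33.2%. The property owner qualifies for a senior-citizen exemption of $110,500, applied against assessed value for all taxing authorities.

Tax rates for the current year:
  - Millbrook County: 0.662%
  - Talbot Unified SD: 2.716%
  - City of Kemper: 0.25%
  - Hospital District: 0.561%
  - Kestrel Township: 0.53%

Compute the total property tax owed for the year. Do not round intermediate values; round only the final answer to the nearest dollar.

$17,338

Assessed value = $1,439,490 × 0.332 = $477,910.68
Taxable value = $477,910.68 − $110,500 = $367,410.68
Millbrook County: $367,410.68 × 0.00662 = $2,432.2587016
Talbot Unified SD: $367,410.68 × 0.02716 = $9,978.8740688
City of Kemper: $367,410.68 × 0.0025 = $918.5267
Hospital District: $367,410.68 × 0.00561 = $2,061.1739148
Kestrel Township: $367,410.68 × 0.0053 = $1,947.276604
Total = $2,432.2587016 + $9,978.8740688 + $918.5267 + $2,061.1739148 + $1,947.276604 = $17,338.1099892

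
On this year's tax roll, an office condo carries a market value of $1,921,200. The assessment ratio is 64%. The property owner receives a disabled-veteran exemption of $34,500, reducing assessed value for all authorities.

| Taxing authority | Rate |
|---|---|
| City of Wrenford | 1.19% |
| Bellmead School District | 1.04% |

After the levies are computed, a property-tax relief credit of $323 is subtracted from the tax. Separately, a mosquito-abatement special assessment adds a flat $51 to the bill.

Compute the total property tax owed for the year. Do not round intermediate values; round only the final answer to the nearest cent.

$26,378.02

Assessed value = $1,921,200 × 0.64 = $1,229,568
Taxable value = $1,229,568 − $34,500 = $1,195,068
City of Wrenford: $1,195,068 × 0.0119 = $14,221.3092
Bellmead School District: $1,195,068 × 0.0104 = $12,428.7072
Levies subtotal = $26,650.0164
After credit = $26,650.0164 − $323 = $26,327.0164
Total = $26,327.0164 + $51 = $26,378.0164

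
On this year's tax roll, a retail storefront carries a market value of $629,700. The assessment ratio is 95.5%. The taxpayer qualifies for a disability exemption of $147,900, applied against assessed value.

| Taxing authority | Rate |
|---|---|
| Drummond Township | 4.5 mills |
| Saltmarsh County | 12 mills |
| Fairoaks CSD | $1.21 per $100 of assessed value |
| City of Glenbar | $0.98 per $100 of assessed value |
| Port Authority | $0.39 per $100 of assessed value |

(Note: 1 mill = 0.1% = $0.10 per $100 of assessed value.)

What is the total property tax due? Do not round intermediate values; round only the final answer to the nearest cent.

$19,181.51

Assessed value = $629,700 × 0.955 = $601,363.5
Taxable value = $601,363.5 − $147,900 = $453,463.5
Drummond Township: $453,463.5 × 0.0045 = $2,040.58575
Saltmarsh County: $453,463.5 × 0.012 = $5,441.562
Fairoaks CSD: $453,463.5 × 0.0121 = $5,486.90835
City of Glenbar: $453,463.5 × 0.0098 = $4,443.9423
Port Authority: $453,463.5 × 0.0039 = $1,768.50765
Total = $19,181.50605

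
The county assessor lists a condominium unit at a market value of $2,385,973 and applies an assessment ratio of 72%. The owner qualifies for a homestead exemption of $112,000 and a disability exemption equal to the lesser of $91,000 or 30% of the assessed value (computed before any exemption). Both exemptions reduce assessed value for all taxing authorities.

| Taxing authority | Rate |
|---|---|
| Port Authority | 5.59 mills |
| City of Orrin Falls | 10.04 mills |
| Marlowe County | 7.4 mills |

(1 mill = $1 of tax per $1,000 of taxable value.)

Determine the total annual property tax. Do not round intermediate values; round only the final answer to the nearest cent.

Assessed value = $2,385,973 × 0.72 = $1,717,900.56
Disability exemption = min($91,000, 30% × $1,717,900.56) = min($91,000, $515,370.168) = $91,000 (dollar cap binds)
Taxable value = $1,717,900.56 − $112,000 − $91,000 = $1,514,900.56
Port Authority: $1,514,900.56 × 0.00559 = $8,468.2941304
City of Orrin Falls: $1,514,900.56 × 0.01004 = $15,209.6016224
Marlowe County: $1,514,900.56 × 0.0074 = $11,210.264144
Total = $34,888.1598968

$34,888.16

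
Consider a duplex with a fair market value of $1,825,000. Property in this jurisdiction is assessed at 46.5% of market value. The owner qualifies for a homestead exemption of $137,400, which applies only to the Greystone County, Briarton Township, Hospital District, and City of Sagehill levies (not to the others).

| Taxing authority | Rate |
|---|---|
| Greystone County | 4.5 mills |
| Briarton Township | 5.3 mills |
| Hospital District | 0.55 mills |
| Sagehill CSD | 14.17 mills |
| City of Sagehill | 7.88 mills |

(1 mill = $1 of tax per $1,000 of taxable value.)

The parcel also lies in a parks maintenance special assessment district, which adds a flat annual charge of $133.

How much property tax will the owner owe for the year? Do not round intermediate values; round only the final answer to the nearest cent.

Assessed value = $1,825,000 × 0.465 = $848,625
Greystone County: ($848,625 − $137,400) × 0.0045 = $711,225 × 0.0045 = $3,200.5125
Briarton Township: ($848,625 − $137,400) × 0.0053 = $711,225 × 0.0053 = $3,769.4925
Hospital District: ($848,625 − $137,400) × 0.00055 = $711,225 × 0.00055 = $391.17375
Sagehill CSD: $848,625 × 0.01417 = $12,025.01625
City of Sagehill: ($848,625 − $137,400) × 0.00788 = $711,225 × 0.00788 = $5,604.453
Levies subtotal = $24,990.648
Total = $24,990.648 + $133 = $25,123.648

$25,123.65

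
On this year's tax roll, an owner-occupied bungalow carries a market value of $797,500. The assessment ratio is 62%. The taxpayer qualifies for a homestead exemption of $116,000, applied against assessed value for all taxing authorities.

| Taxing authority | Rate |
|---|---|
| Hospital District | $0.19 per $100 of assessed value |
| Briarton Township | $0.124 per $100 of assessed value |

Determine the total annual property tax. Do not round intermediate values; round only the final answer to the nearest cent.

Assessed value = $797,500 × 0.62 = $494,450
Taxable value = $494,450 − $116,000 = $378,450
Hospital District: $378,450 × 0.0019 = $719.055
Briarton Township: $378,450 × 0.00124 = $469.278
Total = $719.055 + $469.278 = $1,188.333

$1,188.33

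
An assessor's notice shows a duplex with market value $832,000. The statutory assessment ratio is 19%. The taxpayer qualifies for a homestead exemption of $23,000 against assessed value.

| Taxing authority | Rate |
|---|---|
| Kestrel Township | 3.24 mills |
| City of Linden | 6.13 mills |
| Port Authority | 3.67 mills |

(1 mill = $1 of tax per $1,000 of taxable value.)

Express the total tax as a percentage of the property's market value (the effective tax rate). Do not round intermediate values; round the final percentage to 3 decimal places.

0.212%

Assessed value = $832,000 × 0.19 = $158,080
Taxable value = $158,080 − $23,000 = $135,080
Kestrel Township: $135,080 × 0.00324 = $437.6592
City of Linden: $135,080 × 0.00613 = $828.0404
Port Authority: $135,080 × 0.00367 = $495.7436
Total tax = $1,761.4432
Effective rate = $1,761.4432 ÷ $832,000 = 0.212% of market value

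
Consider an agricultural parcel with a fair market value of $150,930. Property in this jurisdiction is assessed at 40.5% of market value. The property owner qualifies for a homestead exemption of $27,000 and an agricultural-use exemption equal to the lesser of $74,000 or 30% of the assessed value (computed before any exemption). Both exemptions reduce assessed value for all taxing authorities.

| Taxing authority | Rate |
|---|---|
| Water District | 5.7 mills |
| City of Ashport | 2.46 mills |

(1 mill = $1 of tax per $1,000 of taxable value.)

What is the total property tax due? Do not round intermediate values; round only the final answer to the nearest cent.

$128.84

Assessed value = $150,930 × 0.405 = $61,126.65
Agricultural-use exemption = min($74,000, 30% × $61,126.65) = min($74,000, $18,337.995) = $18,337.995 (percentage binds)
Taxable value = $61,126.65 − $27,000 − $18,337.995 = $15,788.655
Water District: $15,788.655 × 0.0057 = $89.9953335
City of Ashport: $15,788.655 × 0.00246 = $38.8400913
Total = $128.8354248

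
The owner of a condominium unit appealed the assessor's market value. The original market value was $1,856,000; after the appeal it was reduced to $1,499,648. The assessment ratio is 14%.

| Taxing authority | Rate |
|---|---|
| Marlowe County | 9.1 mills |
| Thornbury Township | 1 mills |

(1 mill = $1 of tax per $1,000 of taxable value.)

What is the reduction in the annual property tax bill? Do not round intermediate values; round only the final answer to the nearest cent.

$503.88

Old assessed value = $1,856,000 × 0.14 = $259,840
New assessed value = $1,499,648 × 0.14 = $209,950.72
Combined rate = 0.0091 + 0.001 = 0.0101
Old tax = $259,840 × 0.0101 = $2,624.384
New tax = $209,950.72 × 0.0101 = $2,120.502272
Reduction = $2,624.384 − $2,120.502272 = $503.881728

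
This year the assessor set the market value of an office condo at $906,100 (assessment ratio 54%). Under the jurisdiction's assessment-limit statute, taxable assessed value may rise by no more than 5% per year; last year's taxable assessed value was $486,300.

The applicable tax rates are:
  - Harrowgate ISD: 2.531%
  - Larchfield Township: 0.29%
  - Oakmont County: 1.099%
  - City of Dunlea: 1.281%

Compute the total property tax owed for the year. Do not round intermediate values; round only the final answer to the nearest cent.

Uncapped assessed value = $906,100 × 0.54 = $489,294
Cap limit = $486,300 × 1.05 = $510,615
Taxable assessed value = min($489,294, $510,615) = $489,294 (cap does not bind)
Harrowgate ISD: $489,294 × 0.02531 = $12,384.03114
Larchfield Township: $489,294 × 0.0029 = $1,418.9526
Oakmont County: $489,294 × 0.01099 = $5,377.34106
City of Dunlea: $489,294 × 0.01281 = $6,267.85614
Total = $25,448.18094

$25,448.18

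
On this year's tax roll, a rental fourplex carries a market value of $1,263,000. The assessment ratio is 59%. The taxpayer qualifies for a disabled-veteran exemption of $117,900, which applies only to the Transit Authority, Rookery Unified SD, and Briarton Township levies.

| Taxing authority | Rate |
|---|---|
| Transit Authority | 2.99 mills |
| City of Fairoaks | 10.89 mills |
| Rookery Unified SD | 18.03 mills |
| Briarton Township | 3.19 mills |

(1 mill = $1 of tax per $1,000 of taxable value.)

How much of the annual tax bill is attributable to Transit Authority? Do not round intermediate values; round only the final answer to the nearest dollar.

Assessed value = $1,263,000 × 0.59 = $745,170
Transit Authority taxable value = $745,170 − $117,900 = $627,270
Transit Authority levy = $627,270 × 0.00299 = $1,875.5373

$1,876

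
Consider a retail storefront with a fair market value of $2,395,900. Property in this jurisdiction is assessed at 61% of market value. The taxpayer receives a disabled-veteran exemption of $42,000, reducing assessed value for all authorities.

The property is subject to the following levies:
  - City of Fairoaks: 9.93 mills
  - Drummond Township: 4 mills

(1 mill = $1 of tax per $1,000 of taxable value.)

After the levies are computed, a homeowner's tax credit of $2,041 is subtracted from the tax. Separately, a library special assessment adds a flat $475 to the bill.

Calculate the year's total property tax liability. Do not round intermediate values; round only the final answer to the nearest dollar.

$18,208

Assessed value = $2,395,900 × 0.61 = $1,461,499
Taxable value = $1,461,499 − $42,000 = $1,419,499
City of Fairoaks: $1,419,499 × 0.00993 = $14,095.62507
Drummond Township: $1,419,499 × 0.004 = $5,677.996
Levies subtotal = $19,773.62107
After credit = $19,773.62107 − $2,041 = $17,732.62107
Total = $17,732.62107 + $475 = $18,207.62107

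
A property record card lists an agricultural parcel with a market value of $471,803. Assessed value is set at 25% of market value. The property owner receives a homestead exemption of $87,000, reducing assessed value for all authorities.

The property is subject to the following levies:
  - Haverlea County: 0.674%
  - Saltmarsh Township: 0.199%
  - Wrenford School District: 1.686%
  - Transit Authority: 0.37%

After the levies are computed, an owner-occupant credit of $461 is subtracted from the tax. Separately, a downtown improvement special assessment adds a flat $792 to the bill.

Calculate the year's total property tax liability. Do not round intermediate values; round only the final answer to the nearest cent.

Assessed value = $471,803 × 0.25 = $117,950.75
Taxable value = $117,950.75 − $87,000 = $30,950.75
Haverlea County: $30,950.75 × 0.00674 = $208.608055
Saltmarsh Township: $30,950.75 × 0.00199 = $61.5919925
Wrenford School District: $30,950.75 × 0.01686 = $521.829645
Transit Authority: $30,950.75 × 0.0037 = $114.517775
Levies subtotal = $906.5474675
After credit = $906.5474675 − $461 = $445.5474675
Total = $445.5474675 + $792 = $1,237.5474675

$1,237.55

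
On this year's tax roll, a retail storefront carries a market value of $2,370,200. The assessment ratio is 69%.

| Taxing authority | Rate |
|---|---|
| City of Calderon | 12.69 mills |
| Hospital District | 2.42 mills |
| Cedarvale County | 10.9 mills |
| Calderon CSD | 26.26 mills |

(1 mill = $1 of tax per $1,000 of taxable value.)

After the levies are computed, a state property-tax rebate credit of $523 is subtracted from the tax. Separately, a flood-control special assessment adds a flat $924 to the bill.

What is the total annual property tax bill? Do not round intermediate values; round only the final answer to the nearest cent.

$85,885.34

Assessed value = $2,370,200 × 0.69 = $1,635,438
City of Calderon: $1,635,438 × 0.01269 = $20,753.70822
Hospital District: $1,635,438 × 0.00242 = $3,957.75996
Cedarvale County: $1,635,438 × 0.0109 = $17,826.2742
Calderon CSD: $1,635,438 × 0.02626 = $42,946.60188
Levies subtotal = $85,484.34426
After credit = $85,484.34426 − $523 = $84,961.34426
Total = $84,961.34426 + $924 = $85,885.34426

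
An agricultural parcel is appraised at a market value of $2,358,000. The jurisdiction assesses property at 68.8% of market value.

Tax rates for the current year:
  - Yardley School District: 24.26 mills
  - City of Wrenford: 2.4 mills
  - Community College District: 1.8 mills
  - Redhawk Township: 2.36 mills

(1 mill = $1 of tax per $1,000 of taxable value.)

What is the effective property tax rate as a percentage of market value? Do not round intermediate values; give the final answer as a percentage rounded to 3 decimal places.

2.120%

Assessed value = $2,358,000 × 0.688 = $1,622,304
Yardley School District: $1,622,304 × 0.02426 = $39,357.09504
City of Wrenford: $1,622,304 × 0.0024 = $3,893.5296
Community College District: $1,622,304 × 0.0018 = $2,920.1472
Redhawk Township: $1,622,304 × 0.00236 = $3,828.63744
Total tax = $49,999.40928
Effective rate = $49,999.40928 ÷ $2,358,000 = 2.120% of market value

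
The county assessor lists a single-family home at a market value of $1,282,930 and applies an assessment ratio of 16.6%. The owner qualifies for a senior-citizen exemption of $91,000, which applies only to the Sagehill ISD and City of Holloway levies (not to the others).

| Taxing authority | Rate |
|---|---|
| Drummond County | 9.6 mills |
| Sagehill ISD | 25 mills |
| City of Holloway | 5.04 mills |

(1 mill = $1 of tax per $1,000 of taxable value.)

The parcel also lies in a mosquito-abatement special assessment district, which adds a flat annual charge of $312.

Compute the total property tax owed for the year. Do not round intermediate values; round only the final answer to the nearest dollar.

Assessed value = $1,282,930 × 0.166 = $212,966.38
Drummond County: $212,966.38 × 0.0096 = $2,044.477248
Sagehill ISD: ($212,966.38 − $91,000) × 0.025 = $121,966.38 × 0.025 = $3,049.1595
City of Holloway: ($212,966.38 − $91,000) × 0.00504 = $121,966.38 × 0.00504 = $614.7105552
Levies subtotal = $5,708.3473032
Total = $5,708.3473032 + $312 = $6,020.3473032

$6,020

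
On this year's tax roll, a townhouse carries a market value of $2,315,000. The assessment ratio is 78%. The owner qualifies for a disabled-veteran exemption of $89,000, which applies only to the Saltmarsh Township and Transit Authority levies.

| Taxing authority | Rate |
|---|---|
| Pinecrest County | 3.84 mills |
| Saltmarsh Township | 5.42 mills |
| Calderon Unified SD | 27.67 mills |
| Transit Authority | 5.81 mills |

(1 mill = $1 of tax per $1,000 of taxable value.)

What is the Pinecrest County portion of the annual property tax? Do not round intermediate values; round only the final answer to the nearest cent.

Assessed value = $2,315,000 × 0.78 = $1,805,700
Pinecrest County taxable value = $1,805,700 (exemption does not apply)
Pinecrest County levy = $1,805,700 × 0.00384 = $6,933.888

$6,933.89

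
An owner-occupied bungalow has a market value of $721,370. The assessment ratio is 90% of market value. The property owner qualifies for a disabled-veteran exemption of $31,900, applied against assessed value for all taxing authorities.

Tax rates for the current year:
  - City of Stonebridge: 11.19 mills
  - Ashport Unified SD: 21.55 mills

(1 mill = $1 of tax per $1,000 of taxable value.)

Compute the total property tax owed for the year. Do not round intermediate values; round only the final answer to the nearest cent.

Assessed value = $721,370 × 0.9 = $649,233
Taxable value = $649,233 − $31,900 = $617,333
City of Stonebridge: $617,333 × 0.01119 = $6,907.95627
Ashport Unified SD: $617,333 × 0.02155 = $13,303.52615
Total = $6,907.95627 + $13,303.52615 = $20,211.48242

$20,211.48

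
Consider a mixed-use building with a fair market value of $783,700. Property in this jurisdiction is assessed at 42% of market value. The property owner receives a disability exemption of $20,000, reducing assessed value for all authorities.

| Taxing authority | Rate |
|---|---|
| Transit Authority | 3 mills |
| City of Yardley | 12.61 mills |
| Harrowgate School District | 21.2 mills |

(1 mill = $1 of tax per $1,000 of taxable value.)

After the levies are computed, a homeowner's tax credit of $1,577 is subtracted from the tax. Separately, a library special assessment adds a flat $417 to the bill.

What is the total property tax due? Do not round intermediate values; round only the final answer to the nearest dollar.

Assessed value = $783,700 × 0.42 = $329,154
Taxable value = $329,154 − $20,000 = $309,154
Transit Authority: $309,154 × 0.003 = $927.462
City of Yardley: $309,154 × 0.01261 = $3,898.43194
Harrowgate School District: $309,154 × 0.0212 = $6,554.0648
Levies subtotal = $11,379.95874
After credit = $11,379.95874 − $1,577 = $9,802.95874
Total = $9,802.95874 + $417 = $10,219.95874

$10,220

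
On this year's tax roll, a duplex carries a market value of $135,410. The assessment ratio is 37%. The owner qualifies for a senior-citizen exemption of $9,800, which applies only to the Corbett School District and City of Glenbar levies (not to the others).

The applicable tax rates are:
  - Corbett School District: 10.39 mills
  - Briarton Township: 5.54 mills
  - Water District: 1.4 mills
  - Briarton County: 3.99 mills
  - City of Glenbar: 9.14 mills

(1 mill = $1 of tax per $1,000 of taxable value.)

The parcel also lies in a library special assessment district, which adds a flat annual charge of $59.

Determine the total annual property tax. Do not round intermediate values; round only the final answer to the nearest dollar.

$1,394

Assessed value = $135,410 × 0.37 = $50,101.7
Corbett School District: ($50,101.7 − $9,800) × 0.01039 = $40,301.7 × 0.01039 = $418.734663
Briarton Township: $50,101.7 × 0.00554 = $277.563418
Water District: $50,101.7 × 0.0014 = $70.14238
Briarton County: $50,101.7 × 0.00399 = $199.905783
City of Glenbar: ($50,101.7 − $9,800) × 0.00914 = $40,301.7 × 0.00914 = $368.357538
Levies subtotal = $1,334.703782
Total = $1,334.703782 + $59 = $1,393.703782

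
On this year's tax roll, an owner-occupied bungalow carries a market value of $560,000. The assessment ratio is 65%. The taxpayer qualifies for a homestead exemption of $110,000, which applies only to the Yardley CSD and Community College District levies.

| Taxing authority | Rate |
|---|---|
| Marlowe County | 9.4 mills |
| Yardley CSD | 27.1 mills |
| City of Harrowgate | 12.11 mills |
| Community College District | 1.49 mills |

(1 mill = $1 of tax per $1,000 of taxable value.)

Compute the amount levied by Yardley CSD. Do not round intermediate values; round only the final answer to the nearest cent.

$6,883.40

Assessed value = $560,000 × 0.65 = $364,000
Yardley CSD taxable value = $364,000 − $110,000 = $254,000
Yardley CSD levy = $254,000 × 0.0271 = $6,883.4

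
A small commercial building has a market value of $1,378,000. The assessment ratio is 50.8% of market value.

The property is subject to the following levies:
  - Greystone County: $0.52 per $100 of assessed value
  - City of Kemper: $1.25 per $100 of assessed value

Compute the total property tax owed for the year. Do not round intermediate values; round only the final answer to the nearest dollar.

$12,390

Assessed value = $1,378,000 × 0.508 = $700,024
Greystone County: $700,024 × 0.0052 = $3,640.1248
City of Kemper: $700,024 × 0.0125 = $8,750.3
Total = $3,640.1248 + $8,750.3 = $12,390.4248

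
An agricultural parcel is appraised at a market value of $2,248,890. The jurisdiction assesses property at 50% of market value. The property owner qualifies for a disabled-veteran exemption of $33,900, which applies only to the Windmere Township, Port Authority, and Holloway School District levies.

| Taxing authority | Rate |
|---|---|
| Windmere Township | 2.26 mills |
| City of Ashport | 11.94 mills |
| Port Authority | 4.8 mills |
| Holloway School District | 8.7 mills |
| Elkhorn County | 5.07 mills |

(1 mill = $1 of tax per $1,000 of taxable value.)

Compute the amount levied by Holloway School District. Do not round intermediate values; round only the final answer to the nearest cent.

$9,487.74

Assessed value = $2,248,890 × 0.5 = $1,124,445
Holloway School District taxable value = $1,124,445 − $33,900 = $1,090,545
Holloway School District levy = $1,090,545 × 0.0087 = $9,487.7415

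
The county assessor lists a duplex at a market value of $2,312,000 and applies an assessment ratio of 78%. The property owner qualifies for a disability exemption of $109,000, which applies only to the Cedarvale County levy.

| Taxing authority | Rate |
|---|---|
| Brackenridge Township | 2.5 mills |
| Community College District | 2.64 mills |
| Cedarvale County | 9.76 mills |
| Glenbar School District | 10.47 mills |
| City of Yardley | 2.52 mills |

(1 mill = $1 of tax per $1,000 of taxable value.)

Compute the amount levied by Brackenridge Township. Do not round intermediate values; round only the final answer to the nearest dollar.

$4,508

Assessed value = $2,312,000 × 0.78 = $1,803,360
Brackenridge Township taxable value = $1,803,360 (exemption does not apply)
Brackenridge Township levy = $1,803,360 × 0.0025 = $4,508.4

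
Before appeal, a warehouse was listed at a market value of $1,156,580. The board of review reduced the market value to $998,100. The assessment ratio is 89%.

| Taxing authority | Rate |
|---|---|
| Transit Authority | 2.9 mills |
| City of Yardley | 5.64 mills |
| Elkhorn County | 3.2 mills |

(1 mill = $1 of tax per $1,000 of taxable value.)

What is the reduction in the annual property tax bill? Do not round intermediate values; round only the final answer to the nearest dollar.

Old assessed value = $1,156,580 × 0.89 = $1,029,356.2
New assessed value = $998,100 × 0.89 = $888,309
Combined rate = 0.0029 + 0.00564 + 0.0032 = 0.01174
Old tax = $1,029,356.2 × 0.01174 = $12,084.641788
New tax = $888,309 × 0.01174 = $10,428.74766
Reduction = $12,084.641788 − $10,428.74766 = $1,655.894128

$1,656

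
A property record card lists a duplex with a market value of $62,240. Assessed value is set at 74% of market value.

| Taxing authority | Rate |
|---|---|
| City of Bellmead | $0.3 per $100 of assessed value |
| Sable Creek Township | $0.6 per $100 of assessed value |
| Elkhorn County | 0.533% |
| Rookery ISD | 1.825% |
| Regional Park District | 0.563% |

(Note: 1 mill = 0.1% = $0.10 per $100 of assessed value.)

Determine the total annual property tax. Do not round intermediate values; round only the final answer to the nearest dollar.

$1,760

Assessed value = $62,240 × 0.74 = $46,057.6
City of Bellmead: $46,057.6 × 0.003 = $138.1728
Sable Creek Township: $46,057.6 × 0.006 = $276.3456
Elkhorn County: $46,057.6 × 0.00533 = $245.487008
Rookery ISD: $46,057.6 × 0.01825 = $840.5512
Regional Park District: $46,057.6 × 0.00563 = $259.304288
Total = $1,759.860896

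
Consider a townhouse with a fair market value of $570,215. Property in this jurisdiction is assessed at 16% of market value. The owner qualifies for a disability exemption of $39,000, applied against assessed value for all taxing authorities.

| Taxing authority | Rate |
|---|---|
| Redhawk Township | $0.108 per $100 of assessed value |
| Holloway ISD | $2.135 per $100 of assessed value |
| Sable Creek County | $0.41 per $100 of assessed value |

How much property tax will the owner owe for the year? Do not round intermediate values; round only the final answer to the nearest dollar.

Assessed value = $570,215 × 0.16 = $91,234.4
Taxable value = $91,234.4 − $39,000 = $52,234.4
Redhawk Township: $52,234.4 × 0.00108 = $56.413152
Holloway ISD: $52,234.4 × 0.02135 = $1,115.20444
Sable Creek County: $52,234.4 × 0.0041 = $214.16104
Total = $56.413152 + $1,115.20444 + $214.16104 = $1,385.778632

$1,386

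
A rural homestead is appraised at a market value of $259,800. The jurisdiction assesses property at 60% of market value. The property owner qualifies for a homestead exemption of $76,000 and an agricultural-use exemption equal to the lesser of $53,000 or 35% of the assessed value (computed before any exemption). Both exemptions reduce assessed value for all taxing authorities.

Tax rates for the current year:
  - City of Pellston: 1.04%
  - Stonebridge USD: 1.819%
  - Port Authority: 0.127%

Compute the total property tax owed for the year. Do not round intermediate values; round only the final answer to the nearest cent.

$802.64

Assessed value = $259,800 × 0.6 = $155,880
Agricultural-use exemption = min($53,000, 35% × $155,880) = min($53,000, $54,558) = $53,000 (dollar cap binds)
Taxable value = $155,880 − $76,000 − $53,000 = $26,880
City of Pellston: $26,880 × 0.0104 = $279.552
Stonebridge USD: $26,880 × 0.01819 = $488.9472
Port Authority: $26,880 × 0.00127 = $34.1376
Total = $802.6368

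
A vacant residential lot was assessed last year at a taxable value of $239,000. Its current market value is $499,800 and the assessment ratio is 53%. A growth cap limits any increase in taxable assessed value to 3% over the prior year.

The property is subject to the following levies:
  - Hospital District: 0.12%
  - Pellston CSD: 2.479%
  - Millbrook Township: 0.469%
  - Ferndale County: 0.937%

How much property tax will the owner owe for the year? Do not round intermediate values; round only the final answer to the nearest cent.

Uncapped assessed value = $499,800 × 0.53 = $264,894
Cap limit = $239,000 × 1.03 = $246,170
Taxable assessed value = min($264,894, $246,170) = $246,170 (cap binds)
Hospital District: $246,170 × 0.0012 = $295.404
Pellston CSD: $246,170 × 0.02479 = $6,102.5543
Millbrook Township: $246,170 × 0.00469 = $1,154.5373
Ferndale County: $246,170 × 0.00937 = $2,306.6129
Total = $9,859.1085

$9,859.11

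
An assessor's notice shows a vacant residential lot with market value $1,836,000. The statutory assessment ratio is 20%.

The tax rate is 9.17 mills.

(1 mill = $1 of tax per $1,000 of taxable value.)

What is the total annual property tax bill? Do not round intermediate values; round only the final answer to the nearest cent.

$3,367.22

Assessed value = $1,836,000 × 0.2 = $367,200
Tax = $367,200 × 0.00917 = $3,367.224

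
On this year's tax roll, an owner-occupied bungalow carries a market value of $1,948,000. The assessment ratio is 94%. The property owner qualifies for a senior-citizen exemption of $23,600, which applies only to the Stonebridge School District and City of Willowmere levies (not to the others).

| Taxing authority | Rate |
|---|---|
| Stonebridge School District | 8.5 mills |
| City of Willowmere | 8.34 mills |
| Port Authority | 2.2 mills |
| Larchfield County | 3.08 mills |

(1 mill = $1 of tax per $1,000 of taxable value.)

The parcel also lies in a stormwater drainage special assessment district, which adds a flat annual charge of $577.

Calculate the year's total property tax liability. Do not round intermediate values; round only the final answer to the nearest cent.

Assessed value = $1,948,000 × 0.94 = $1,831,120
Stonebridge School District: ($1,831,120 − $23,600) × 0.0085 = $1,807,520 × 0.0085 = $15,363.92
City of Willowmere: ($1,831,120 − $23,600) × 0.00834 = $1,807,520 × 0.00834 = $15,074.7168
Port Authority: $1,831,120 × 0.0022 = $4,028.464
Larchfield County: $1,831,120 × 0.00308 = $5,639.8496
Levies subtotal = $40,106.9504
Total = $40,106.9504 + $577 = $40,683.9504

$40,683.95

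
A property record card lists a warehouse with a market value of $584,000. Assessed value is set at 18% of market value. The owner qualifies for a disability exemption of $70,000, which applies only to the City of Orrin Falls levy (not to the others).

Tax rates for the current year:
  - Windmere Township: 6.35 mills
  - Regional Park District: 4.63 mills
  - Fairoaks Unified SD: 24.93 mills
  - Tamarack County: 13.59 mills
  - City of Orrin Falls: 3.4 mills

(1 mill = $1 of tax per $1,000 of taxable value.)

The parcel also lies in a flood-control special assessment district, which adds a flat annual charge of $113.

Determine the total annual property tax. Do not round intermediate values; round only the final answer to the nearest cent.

Assessed value = $584,000 × 0.18 = $105,120
Windmere Township: $105,120 × 0.00635 = $667.512
Regional Park District: $105,120 × 0.00463 = $486.7056
Fairoaks Unified SD: $105,120 × 0.02493 = $2,620.6416
Tamarack County: $105,120 × 0.01359 = $1,428.5808
City of Orrin Falls: ($105,120 − $70,000) × 0.0034 = $35,120 × 0.0034 = $119.408
Levies subtotal = $5,322.848
Total = $5,322.848 + $113 = $5,435.848

$5,435.85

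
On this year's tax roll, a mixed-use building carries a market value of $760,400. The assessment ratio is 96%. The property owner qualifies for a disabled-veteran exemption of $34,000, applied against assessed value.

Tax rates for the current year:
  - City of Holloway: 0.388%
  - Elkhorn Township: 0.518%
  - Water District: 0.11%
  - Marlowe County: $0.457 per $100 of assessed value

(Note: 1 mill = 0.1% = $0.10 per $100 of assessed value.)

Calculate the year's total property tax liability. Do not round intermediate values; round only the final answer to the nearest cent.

Assessed value = $760,400 × 0.96 = $729,984
Taxable value = $729,984 − $34,000 = $695,984
City of Holloway: $695,984 × 0.00388 = $2,700.41792
Elkhorn Township: $695,984 × 0.00518 = $3,605.19712
Water District: $695,984 × 0.0011 = $765.5824
Marlowe County: $695,984 × 0.00457 = $3,180.64688
Total = $10,251.84432

$10,251.84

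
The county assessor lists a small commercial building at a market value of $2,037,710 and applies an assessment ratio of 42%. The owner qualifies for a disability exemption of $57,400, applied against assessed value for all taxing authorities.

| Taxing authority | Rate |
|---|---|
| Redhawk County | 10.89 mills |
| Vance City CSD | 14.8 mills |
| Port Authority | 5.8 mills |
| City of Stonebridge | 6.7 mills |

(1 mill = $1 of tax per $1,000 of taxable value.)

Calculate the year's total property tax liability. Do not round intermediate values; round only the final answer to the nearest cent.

$30,492.35

Assessed value = $2,037,710 × 0.42 = $855,838.2
Taxable value = $855,838.2 − $57,400 = $798,438.2
Redhawk County: $798,438.2 × 0.01089 = $8,694.991998
Vance City CSD: $798,438.2 × 0.0148 = $11,816.88536
Port Authority: $798,438.2 × 0.0058 = $4,630.94156
City of Stonebridge: $798,438.2 × 0.0067 = $5,349.53594
Total = $8,694.991998 + $11,816.88536 + $4,630.94156 + $5,349.53594 = $30,492.354858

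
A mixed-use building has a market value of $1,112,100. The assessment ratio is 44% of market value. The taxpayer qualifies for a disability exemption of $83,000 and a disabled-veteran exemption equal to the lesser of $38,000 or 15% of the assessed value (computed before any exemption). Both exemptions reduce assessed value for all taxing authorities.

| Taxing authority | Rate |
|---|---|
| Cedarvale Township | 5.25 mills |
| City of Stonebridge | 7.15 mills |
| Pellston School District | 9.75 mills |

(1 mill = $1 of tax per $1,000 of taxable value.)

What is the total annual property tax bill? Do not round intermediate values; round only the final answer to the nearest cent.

$8,158.38

Assessed value = $1,112,100 × 0.44 = $489,324
Disabled-veteran exemption = min($38,000, 15% × $489,324) = min($38,000, $73,398.6) = $38,000 (dollar cap binds)
Taxable value = $489,324 − $83,000 − $38,000 = $368,324
Cedarvale Township: $368,324 × 0.00525 = $1,933.701
City of Stonebridge: $368,324 × 0.00715 = $2,633.5166
Pellston School District: $368,324 × 0.00975 = $3,591.159
Total = $8,158.3766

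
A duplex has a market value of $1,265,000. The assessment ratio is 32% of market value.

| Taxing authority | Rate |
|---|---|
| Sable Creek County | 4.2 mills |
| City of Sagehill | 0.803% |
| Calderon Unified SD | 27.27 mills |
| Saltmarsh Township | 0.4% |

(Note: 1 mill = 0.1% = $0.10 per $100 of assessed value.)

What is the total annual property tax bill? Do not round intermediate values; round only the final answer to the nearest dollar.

Assessed value = $1,265,000 × 0.32 = $404,800
Sable Creek County: $404,800 × 0.0042 = $1,700.16
City of Sagehill: $404,800 × 0.00803 = $3,250.544
Calderon Unified SD: $404,800 × 0.02727 = $11,038.896
Saltmarsh Township: $404,800 × 0.004 = $1,619.2
Total = $17,608.8

$17,609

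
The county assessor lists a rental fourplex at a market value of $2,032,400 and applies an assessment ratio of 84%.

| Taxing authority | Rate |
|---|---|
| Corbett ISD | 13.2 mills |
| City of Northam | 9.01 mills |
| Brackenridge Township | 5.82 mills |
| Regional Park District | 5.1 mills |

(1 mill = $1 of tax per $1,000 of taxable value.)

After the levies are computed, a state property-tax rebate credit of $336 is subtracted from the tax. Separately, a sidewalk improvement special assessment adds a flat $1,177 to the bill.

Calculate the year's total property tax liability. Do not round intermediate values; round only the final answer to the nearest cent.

Assessed value = $2,032,400 × 0.84 = $1,707,216
Corbett ISD: $1,707,216 × 0.0132 = $22,535.2512
City of Northam: $1,707,216 × 0.00901 = $15,382.01616
Brackenridge Township: $1,707,216 × 0.00582 = $9,935.99712
Regional Park District: $1,707,216 × 0.0051 = $8,706.8016
Levies subtotal = $56,560.06608
After credit = $56,560.06608 − $336 = $56,224.06608
Total = $56,224.06608 + $1,177 = $57,401.06608

$57,401.07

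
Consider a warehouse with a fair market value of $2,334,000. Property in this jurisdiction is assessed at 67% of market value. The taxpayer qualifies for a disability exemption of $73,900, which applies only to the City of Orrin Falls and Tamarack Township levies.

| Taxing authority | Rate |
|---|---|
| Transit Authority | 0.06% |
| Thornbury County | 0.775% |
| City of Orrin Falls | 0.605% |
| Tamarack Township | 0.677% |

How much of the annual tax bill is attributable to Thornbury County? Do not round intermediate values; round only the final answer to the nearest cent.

$12,119.30

Assessed value = $2,334,000 × 0.67 = $1,563,780
Thornbury County taxable value = $1,563,780 (exemption does not apply)
Thornbury County levy = $1,563,780 × 0.00775 = $12,119.295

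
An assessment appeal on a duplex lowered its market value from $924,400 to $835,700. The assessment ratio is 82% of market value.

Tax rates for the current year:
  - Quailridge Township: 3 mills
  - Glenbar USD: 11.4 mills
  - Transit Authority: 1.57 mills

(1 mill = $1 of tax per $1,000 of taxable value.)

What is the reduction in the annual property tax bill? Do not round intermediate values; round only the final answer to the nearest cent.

$1,161.56

Old assessed value = $924,400 × 0.82 = $758,008
New assessed value = $835,700 × 0.82 = $685,274
Combined rate = 0.003 + 0.0114 + 0.00157 = 0.01597
Old tax = $758,008 × 0.01597 = $12,105.38776
New tax = $685,274 × 0.01597 = $10,943.82578
Reduction = $12,105.38776 − $10,943.82578 = $1,161.56198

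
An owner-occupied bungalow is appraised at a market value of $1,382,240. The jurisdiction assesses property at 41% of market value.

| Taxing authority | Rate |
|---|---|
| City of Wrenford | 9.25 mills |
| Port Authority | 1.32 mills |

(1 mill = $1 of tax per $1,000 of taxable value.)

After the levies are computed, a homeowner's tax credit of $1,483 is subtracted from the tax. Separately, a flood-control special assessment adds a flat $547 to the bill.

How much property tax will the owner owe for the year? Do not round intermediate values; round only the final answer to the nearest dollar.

$5,054

Assessed value = $1,382,240 × 0.41 = $566,718.4
City of Wrenford: $566,718.4 × 0.00925 = $5,242.1452
Port Authority: $566,718.4 × 0.00132 = $748.068288
Levies subtotal = $5,990.213488
After credit = $5,990.213488 − $1,483 = $4,507.213488
Total = $4,507.213488 + $547 = $5,054.213488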